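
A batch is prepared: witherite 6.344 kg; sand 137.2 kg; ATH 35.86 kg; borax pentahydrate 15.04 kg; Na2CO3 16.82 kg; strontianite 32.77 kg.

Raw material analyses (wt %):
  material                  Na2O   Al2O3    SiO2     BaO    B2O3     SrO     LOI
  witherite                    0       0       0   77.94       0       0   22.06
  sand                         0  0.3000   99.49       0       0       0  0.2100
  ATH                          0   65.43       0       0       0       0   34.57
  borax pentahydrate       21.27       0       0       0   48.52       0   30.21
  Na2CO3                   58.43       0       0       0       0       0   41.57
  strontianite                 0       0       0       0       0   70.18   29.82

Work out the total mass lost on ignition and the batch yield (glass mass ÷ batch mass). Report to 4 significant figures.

All arithmetic keeps full precision through the solve — working values are printed, rounded to 4 significant digits, in the working — a single rounding finalizes each reported figure — derived quantities (the six compositions, totals, yield, glass mass, LOI) are carried starting from the weights on 208.6 kg of glass in full precision, exactly as shown in question or answer.
Each material's LOI contribution:
  witherite: 6.344 × 0.2206 = 1.399 kg
  sand: 137.2 × 0.002100 = 0.2881 kg
  ATH: 35.86 × 0.3457 = 12.40 kg
  borax pentahydrate: 15.04 × 0.3021 = 4.544 kg
  Na2CO3: 16.82 × 0.4157 = 6.992 kg
  strontianite: 32.77 × 0.2982 = 9.772 kg
Total LOI = 35.39 kg
Glass = batch − LOI = 244.0 − 35.39 = 208.6 kg

LOI loss = 35.39 kg; glass = 208.6 kg; yield = 85.50%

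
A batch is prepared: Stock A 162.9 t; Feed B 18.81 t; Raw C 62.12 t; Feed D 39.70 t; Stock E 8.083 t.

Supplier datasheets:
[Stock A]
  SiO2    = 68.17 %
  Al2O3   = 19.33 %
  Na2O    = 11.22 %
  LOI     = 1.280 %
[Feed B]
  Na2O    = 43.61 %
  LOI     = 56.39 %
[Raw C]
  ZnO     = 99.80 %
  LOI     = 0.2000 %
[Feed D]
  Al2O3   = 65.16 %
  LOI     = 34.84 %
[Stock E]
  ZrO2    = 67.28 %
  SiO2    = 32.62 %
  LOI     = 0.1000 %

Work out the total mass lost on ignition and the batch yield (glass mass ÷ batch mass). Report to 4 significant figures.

LOI loss = 26.66 t; glass = 265.0 t; yield = 90.86%

The whole derivation runs at full float precision from start to finish; the intermediate values are shown (rounded to four significant digits) between the steps; each reported number includes exactly one rounding — all derived quantities are rebuilt in full float precision (the yield, glass mass, ignition loss, the totals, the five compositions) from the weighed amounts on 265.0 t of glass, as they appear in the problem or the answer.
Material-by-material LOI:
  Stock A: 162.9 × 0.01280 = 2.085 t
  Feed B: 18.81 × 0.5639 = 10.61 t
  Raw C: 62.12 × 0.002000 = 0.1242 t
  Feed D: 39.70 × 0.3484 = 13.83 t
  Stock E: 8.083 × 0.001000 = 0.008083 t
Total LOI = 26.66 t
Glass = batch − LOI = 291.6 − 26.66 = 265.0 t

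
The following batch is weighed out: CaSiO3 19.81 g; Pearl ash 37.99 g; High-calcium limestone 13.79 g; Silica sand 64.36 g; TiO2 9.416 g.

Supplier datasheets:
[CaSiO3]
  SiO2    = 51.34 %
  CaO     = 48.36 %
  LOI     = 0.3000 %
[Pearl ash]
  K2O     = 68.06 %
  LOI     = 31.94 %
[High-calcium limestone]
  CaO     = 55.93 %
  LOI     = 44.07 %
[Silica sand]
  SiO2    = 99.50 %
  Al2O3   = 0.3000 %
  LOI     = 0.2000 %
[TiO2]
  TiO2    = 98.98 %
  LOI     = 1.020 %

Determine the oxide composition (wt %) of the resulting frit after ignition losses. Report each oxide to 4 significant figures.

Each numeric step holds exact precision in all steps. Values along the way are shown with 4-significant-figure rounding when written out — every reported value takes exactly one rounding — the derived quantities (yield, totals, the five compositions, net glass mass, LOI) are recomputed at exact precision starting from the weights per 126.9 g of glass as set out in the problem or answer text.
Delivered oxide masses:
  SiO2: 19.81·0.5134 + 64.36·0.9950 = 74.21 g
  Al2O3: 64.36·0.003000 = 0.1931 g
  TiO2: 9.416·0.9898 = 9.320 g
  K2O: 37.99·0.6806 = 25.86 g
  CaO: 19.81·0.4836 + 13.79·0.5593 = 17.29 g
LOI: 19.81·0.003000 + 37.99·0.3194 + 13.79·0.4407 + 64.36·0.002000 + 9.416·0.01020 = 18.50 g
Resulting glass, batch − LOI: 145.4 − 18.50 = 126.9 g (the oxide masses sum to this)
wt % = 100 × oxide mass / glass mass

Glass mass = 126.9 g (batch 145.4 − LOI 18.50).
Composition: SiO2 58.49%, Al2O3 0.1522%, TiO2 7.346%, K2O 20.38%, CaO 13.63%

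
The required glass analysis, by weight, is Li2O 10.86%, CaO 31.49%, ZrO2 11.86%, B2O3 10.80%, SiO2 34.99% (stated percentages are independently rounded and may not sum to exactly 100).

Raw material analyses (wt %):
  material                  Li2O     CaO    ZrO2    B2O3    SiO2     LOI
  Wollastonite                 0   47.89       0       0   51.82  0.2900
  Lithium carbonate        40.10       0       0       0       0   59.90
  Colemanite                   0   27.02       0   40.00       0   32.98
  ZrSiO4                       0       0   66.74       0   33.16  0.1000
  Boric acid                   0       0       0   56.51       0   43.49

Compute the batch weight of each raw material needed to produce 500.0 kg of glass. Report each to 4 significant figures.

Values along the way are shown with 4-significant-digit rounding at each printed step. The whole derivation holds exact precision in every operation. Each reported result takes a single rounding — the derived quantities (the five compositions, yield, ignition loss, the totals, glass mass) are recomputed from the weighed amounts at 500.0 kg of glass in full float precision, as given in either problem or answer.
Oxide mass targets, per 500.0 kg glass:
  Li2O: 10.86% × 500.0 = 54.30 kg
  CaO: 31.49% × 500.0 = 157.4 kg
  ZrO2: 11.86% × 500.0 = 59.30 kg
  B2O3: 10.80% × 500.0 = 54.00 kg
  SiO2: 34.99% × 500.0 = 175.0 kg
Verifying the oxide balance with the batch weights as given, per the basis as stated (delivered sums recover each target net of answer rounding effects):
  Li2O: 135.4·0.4010 = 54.30 kg (target 54.30 kg)
  CaO: 280.8·0.4789 + 85.11·0.2702 = 157.5 kg (target 157.4 kg)
  ZrO2: 88.85·0.6674 = 59.30 kg (target 59.30 kg)
  B2O3: 85.11·0.4000 + 35.31·0.5651 = 54.00 kg (target 54.00 kg)
  SiO2: 280.8·0.5182 + 88.85·0.3316 = 175.0 kg (target 175.0 kg)
Glass-mass closure: batch total minus LOI = 500.0 kg (the Σ of target masses is 500.0 kg; with the basis standing at 500.0 kg — differing by rounding only).
Total batch = Σ batch = 625.5 kg; LOI loss = Σ batch·LOI = 125.4 kg; yield = glass ÷ total batch = 79.95%.

Batch per 500.0 kg glass:
  Wollastonite: 280.8 kg
  Lithium carbonate: 135.4 kg
  Colemanite: 85.11 kg
  ZrSiO4: 88.85 kg
  Boric acid: 35.31 kg
Total batch = 625.5 kg; LOI loss = 125.4 kg; yield = 79.95%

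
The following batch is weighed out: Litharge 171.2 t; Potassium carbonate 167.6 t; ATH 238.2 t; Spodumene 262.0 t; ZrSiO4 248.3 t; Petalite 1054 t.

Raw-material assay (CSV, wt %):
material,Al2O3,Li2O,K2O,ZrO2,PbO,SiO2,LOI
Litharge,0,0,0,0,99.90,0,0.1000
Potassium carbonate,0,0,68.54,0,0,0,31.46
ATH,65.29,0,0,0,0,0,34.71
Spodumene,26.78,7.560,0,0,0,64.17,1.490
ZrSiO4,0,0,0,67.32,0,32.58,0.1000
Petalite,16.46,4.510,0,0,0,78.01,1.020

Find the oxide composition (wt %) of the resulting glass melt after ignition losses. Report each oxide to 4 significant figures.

Glass mass = 1991 t (batch 2141 − LOI 150.5).
Composition: Al2O3 20.05%, Li2O 3.383%, K2O 5.770%, ZrO2 8.396%, PbO 8.591%, SiO2 53.81%

All internal work carries full float precision from start to finish — working values are displayed rounded to four significant figures alongside each step; each reported figure sees exactly one rounding; all derived quantities, including the yield, net glass mass, six oxide percentages, ignition loss, the totals, are carried from the batch weights on 1991 t of glass in exact precision, as written in problem or answer.
Delivered oxide masses:
  Al2O3: 238.2·0.6529 + 262.0·0.2678 + 1054·0.1646 = 399.2 t
  Li2O: 262.0·0.07560 + 1054·0.04510 = 67.34 t
  K2O: 167.6·0.6854 = 114.9 t
  ZrO2: 248.3·0.6732 = 167.2 t
  PbO: 171.2·0.9990 = 171.0 t
  SiO2: 262.0·0.6417 + 248.3·0.3258 + 1054·0.7801 = 1071 t
LOI: 171.2·0.001000 + 167.6·0.3146 + 238.2·0.3471 + 262.0·0.01490 + 248.3·0.001000 + 1054·0.01020 = 150.5 t
Resulting glass, batch − LOI: 2141 − 150.5 = 1991 t (equal to the oxide-mass sum)
percent share: oxide ÷ glass, ×100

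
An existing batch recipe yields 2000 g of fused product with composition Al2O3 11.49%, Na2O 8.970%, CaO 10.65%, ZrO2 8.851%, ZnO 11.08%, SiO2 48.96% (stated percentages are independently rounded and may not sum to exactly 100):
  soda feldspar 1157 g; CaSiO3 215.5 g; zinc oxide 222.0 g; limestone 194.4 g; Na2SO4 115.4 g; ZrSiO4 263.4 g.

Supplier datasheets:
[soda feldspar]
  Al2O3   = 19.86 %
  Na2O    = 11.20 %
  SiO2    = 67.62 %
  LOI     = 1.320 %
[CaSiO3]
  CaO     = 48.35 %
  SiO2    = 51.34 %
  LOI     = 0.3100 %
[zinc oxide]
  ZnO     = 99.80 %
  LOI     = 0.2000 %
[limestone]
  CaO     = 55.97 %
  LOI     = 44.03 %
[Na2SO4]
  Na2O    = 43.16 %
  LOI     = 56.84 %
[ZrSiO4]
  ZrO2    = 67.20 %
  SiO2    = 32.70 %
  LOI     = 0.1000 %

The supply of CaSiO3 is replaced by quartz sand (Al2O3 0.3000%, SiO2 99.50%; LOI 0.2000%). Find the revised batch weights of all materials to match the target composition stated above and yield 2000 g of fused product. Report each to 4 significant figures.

Revised batch per 2000 g fused product:
  soda feldspar: 1155 g
  quartz sand: 112.3 g
  zinc oxide: 222.0 g
  limestone: 380.6 g
  Na2SO4: 115.8 g
  ZrSiO4: 263.4 g
Total batch = 2249 g; LOI loss = 249.6 g

The working math carries full precision at each step. In-progress results are printed (rounded to four significant digits) at each printed step — a single rounding produces each reported number. Derived quantities are carried from the weighed amounts on 2000 g of glass in full float precision (the six compositions, ignition loss, totals, the yield, glass mass) as quoted within the problem or answer text.
Target masses of each oxide per 2000 g fused product:
  Al2O3: 11.49% × 2000 = 229.8 g
  Na2O: 8.970% × 2000 = 179.4 g
  CaO: 10.65% × 2000 = 213.0 g
  ZrO2: 8.851% × 2000 = 177.0 g
  ZnO: 11.08% × 2000 = 221.6 g
  SiO2: 48.96% × 2000 = 979.2 g
Oxide-by-oxide audit on the weights just shown, against the basis in use (every target is met by its sum once rounding is allowed for):
  Al2O3: 1155·0.1986 + 112.3·0.003000 = 229.7 g (target 229.8 g)
  Na2O: 1155·0.1120 + 115.8·0.4316 = 179.3 g (target 179.4 g)
  CaO: 380.6·0.5597 = 213.0 g (target 213.0 g)
  ZrO2: 263.4·0.6720 = 177.0 g (target 177.0 g)
  ZnO: 222.0·0.9980 = 221.6 g (target 221.6 g)
  SiO2: 1155·0.6762 + 112.3·0.9950 + 263.4·0.3270 = 978.9 g (target 979.2 g)
Auditing the glass mass value: the batch minus its LOI: 2000 g (the Σ of target masses is 2000 g; the stated basis being 2000 g — deltas are rounding alone).
Batch grand total — Σ batch = 2249 g; loss to ignition Σ batch·LOI = 249.6 g; as yield: glass ÷ batch → 88.90%.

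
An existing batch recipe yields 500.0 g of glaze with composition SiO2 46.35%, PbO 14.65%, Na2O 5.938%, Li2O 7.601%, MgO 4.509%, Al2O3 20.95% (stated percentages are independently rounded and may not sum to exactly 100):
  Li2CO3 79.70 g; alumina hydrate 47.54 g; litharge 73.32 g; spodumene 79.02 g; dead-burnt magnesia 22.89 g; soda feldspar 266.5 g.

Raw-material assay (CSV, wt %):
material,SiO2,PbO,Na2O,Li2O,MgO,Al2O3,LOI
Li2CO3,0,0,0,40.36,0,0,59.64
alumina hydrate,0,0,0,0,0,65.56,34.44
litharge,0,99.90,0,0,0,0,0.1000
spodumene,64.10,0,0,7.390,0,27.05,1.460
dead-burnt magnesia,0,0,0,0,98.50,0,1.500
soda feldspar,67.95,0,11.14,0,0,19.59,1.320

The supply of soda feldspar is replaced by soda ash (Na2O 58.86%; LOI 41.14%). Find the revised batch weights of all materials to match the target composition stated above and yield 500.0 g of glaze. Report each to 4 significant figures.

All arithmetic maintains full float precision at all times. Rounding to four significant digits governs each in-between result as printed; a single rounding produces each reported result. The derived quantities, which include the six compositions, the yield, net glass mass, LOI, totals, are recomputed in full precision, as written in problem or answer, using the weight values for 500.0 g of glass.
The oxide mass targets at 500.0 g glaze:
  SiO2: 46.35% × 500.0 = 231.8 g
  PbO: 14.65% × 500.0 = 73.25 g
  Na2O: 5.938% × 500.0 = 29.69 g
  Li2O: 7.601% × 500.0 = 38.01 g
  MgO: 4.509% × 500.0 = 22.54 g
  Al2O3: 20.95% × 500.0 = 104.8 g
Mass-balance tally per oxide with the batch weights as given, against the basis in use (delivered sums recover each target once rounding is allowed for):
  SiO2: 361.5·0.6410 = 231.7 g (target 231.8 g)
  PbO: 73.32·0.9990 = 73.25 g (target 73.25 g)
  Na2O: 50.44·0.5886 = 29.69 g (target 29.69 g)
  Li2O: 27.97·0.4036 + 361.5·0.07390 = 38.00 g (target 38.01 g)
  MgO: 22.89·0.9850 = 22.55 g (target 22.54 g)
  Al2O3: 10.60·0.6556 + 361.5·0.2705 = 104.7 g (target 104.8 g)
Glass-mass sanity pass: batch Σ − ignition loss = 499.9 g (oxide target masses add up to 500.0 g; basis as stated: 500.0 g — a pure rounding effect).
Batch grand total — Σ batch = 546.7 g; ignition loss, Σ(batch × LOI) = 46.78 g; yield: glass divided by total = 91.44%.

Revised batch per 500.0 g glaze:
  Li2CO3: 27.97 g
  alumina hydrate: 10.60 g
  litharge: 73.32 g
  spodumene: 361.5 g
  dead-burnt magnesia: 22.89 g
  soda ash: 50.44 g
Total batch = 546.7 g; LOI loss = 46.78 g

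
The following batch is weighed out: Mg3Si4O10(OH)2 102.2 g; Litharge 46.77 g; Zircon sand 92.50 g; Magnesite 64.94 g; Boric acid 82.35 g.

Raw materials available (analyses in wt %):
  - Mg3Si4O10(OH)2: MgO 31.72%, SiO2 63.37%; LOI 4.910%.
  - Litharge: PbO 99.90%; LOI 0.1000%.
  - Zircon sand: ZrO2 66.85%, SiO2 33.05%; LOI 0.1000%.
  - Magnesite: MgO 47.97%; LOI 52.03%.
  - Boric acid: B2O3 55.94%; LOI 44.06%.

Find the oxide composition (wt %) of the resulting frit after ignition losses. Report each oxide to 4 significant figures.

Glass mass = 313.5 g (batch 388.8 − LOI 75.23).
Composition: B2O3 14.69%, ZrO2 19.72%, MgO 20.28%, PbO 14.90%, SiO2 30.41%

Intermediates are displayed (rounded to four significant digits) across the worked steps — the whole derivation runs at exact precision at every stage. Each reported number is rounded once only — the derived quantities (LOI, the five compositions, glass mass, totals, yield) are rebuilt in exact precision starting from the weights per 313.5 g of glass as set out in either problem or answer.
Mass of each oxide from the mix:
  B2O3: 82.35·0.5594 = 46.07 g
  ZrO2: 92.50·0.6685 = 61.84 g
  MgO: 102.2·0.3172 + 64.94·0.4797 = 63.57 g
  PbO: 46.77·0.9990 = 46.72 g
  SiO2: 102.2·0.6337 + 92.50·0.3305 = 95.34 g
LOI: 102.2·0.04910 + 46.77·0.001000 + 92.50·0.001000 + 64.94·0.5203 + 82.35·0.4406 = 75.23 g
The glass mass, total less LOI, = 388.8 − 75.23 = 313.5 g (= the summed oxide contributions)
wt % = oxide mass / glass mass × 100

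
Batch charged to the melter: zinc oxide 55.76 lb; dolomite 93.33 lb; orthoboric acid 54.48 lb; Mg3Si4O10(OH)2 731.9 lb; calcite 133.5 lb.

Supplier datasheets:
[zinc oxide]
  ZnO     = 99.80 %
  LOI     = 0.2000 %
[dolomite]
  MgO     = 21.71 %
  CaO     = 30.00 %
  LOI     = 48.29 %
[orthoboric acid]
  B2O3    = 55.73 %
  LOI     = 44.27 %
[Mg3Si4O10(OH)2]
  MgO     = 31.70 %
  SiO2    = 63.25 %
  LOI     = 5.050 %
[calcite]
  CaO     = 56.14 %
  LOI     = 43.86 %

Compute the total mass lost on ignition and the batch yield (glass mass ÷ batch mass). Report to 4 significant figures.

The intermediate values are displayed (rounded to four significant figures) in the working — the whole derivation holds full precision at every stage — a single rounding yields each reported value — all derived quantities are computed at full precision (net glass mass, ignition loss, totals, yield, five oxide percentages) starting from the weights per 904.2 lb of glass, as written in the problem or the answer.
Ignition loss by material:
  zinc oxide: 55.76 × 0.002000 = 0.1115 lb
  dolomite: 93.33 × 0.4829 = 45.07 lb
  orthoboric acid: 54.48 × 0.4427 = 24.12 lb
  Mg3Si4O10(OH)2: 731.9 × 0.05050 = 36.96 lb
  calcite: 133.5 × 0.4386 = 58.55 lb
Total LOI = 164.8 lb
Glass = batch − LOI = 1069 − 164.8 = 904.2 lb

LOI loss = 164.8 lb; glass = 904.2 lb; yield = 84.58%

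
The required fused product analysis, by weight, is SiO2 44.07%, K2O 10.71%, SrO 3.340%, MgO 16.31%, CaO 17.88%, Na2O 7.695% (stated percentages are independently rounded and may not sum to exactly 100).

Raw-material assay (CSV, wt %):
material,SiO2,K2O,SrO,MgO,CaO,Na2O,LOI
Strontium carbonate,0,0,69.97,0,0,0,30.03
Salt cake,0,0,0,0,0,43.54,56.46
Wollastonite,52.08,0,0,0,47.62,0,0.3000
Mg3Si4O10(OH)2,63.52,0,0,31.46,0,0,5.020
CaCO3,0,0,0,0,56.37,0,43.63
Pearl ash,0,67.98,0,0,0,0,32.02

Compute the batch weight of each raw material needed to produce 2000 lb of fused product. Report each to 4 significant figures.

Batch per 2000 lb fused product:
  Strontium carbonate: 95.47 lb
  Salt cake: 353.5 lb
  Wollastonite: 427.8 lb
  Mg3Si4O10(OH)2: 1037 lb
  CaCO3: 273.0 lb
  Pearl ash: 315.1 lb
Total batch = 2502 lb; LOI loss = 501.6 lb; yield = 79.95%

Each numeric step carries full float precision at all times. Intermediates are shown, with 4-significant-figure rounding, between the steps. Every reported value sees exactly one rounding — derived quantities are recomputed using the weight values per 2000 lb of glass in full precision (ignition loss, yield, six oxide percentages, glass mass, the totals), as quoted within question or answer.
The oxide mass targets at 2000 lb fused product:
  SiO2: 44.07% × 2000 = 881.4 lb
  K2O: 10.71% × 2000 = 214.2 lb
  SrO: 3.340% × 2000 = 66.80 lb
  MgO: 16.31% × 2000 = 326.2 lb
  CaO: 17.88% × 2000 = 357.6 lb
  Na2O: 7.695% × 2000 = 153.9 lb
Verifying the oxide balance from the weights as reported, relative to the basis at hand (delivered sums recover each target net of answer rounding effects):
  SiO2: 427.8·0.5208 + 1037·0.6352 = 881.5 lb (target 881.4 lb)
  K2O: 315.1·0.6798 = 214.2 lb (target 214.2 lb)
  SrO: 95.47·0.6997 = 66.80 lb (target 66.80 lb)
  MgO: 1037·0.3146 = 326.2 lb (target 326.2 lb)
  CaO: 427.8·0.4762 + 273.0·0.5637 = 357.6 lb (target 357.6 lb)
  Na2O: 353.5·0.4354 = 153.9 lb (target 153.9 lb)
Mass balance on the glass: total batch − LOI = 2000 lb (the targets, summed, come to 2000 lb; against the stated basis, 2000 lb — any gap is answer rounding).
Total batch = Σ batch = 2502 lb; Σ batch·LOI gives LOI loss = 501.6 lb; as yield: glass ÷ batch → 79.95%.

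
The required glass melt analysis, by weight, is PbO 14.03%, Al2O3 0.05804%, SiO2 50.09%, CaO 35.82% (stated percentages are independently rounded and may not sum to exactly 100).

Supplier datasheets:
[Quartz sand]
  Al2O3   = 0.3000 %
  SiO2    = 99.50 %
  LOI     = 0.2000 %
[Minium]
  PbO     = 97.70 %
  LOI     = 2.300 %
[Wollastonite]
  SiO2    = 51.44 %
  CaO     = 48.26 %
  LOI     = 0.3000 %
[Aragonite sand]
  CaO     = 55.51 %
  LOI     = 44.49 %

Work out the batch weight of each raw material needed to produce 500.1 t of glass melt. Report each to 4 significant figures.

Batch per 500.1 t glass melt:
  Quartz sand: 96.75 t
  Minium: 71.82 t
  Wollastonite: 299.8 t
  Aragonite sand: 62.04 t
Total batch = 530.4 t; LOI loss = 30.35 t; yield = 94.28%

The whole derivation maintains exact precision through every step. In-progress results are displayed (rounded to 4 significant digits) in the printout. A single rounding completes each reported number — derived quantities, including glass mass, LOI, totals, four oxide percentages, yield, are re-derived from the weighed amounts for 500.1 t of glass at full float precision as given in the problem or the answer.
The oxide mass targets at 500.1 t glass melt:
  PbO: 14.03% × 500.1 = 70.16 t
  Al2O3: 0.05804% × 500.1 = 0.2903 t
  SiO2: 50.09% × 500.1 = 250.5 t
  CaO: 35.82% × 500.1 = 179.1 t
Mass-balance tally per oxide applying the batch weights above, versus the basis set out (each sum matches its target mass exact up to rounding of places):
  PbO: 71.82·0.9770 = 70.17 t (target 70.16 t)
  Al2O3: 96.75·0.003000 = 0.2903 t (target 0.2903 t)
  SiO2: 96.75·0.9950 + 299.8·0.5144 = 250.5 t (target 250.5 t)
  CaO: 299.8·0.4826 + 62.04·0.5551 = 179.1 t (target 179.1 t)
Glass-mass sanity pass: batch total minus LOI = 500.1 t (oxide target masses add up to 500.1 t; with the basis standing at 500.1 t — rounding explains the deltas).
Batch total: Σ batch = 530.4 t; the LOI term Σ batch·LOI equals 30.35 t; as yield: glass ÷ batch → 94.28%.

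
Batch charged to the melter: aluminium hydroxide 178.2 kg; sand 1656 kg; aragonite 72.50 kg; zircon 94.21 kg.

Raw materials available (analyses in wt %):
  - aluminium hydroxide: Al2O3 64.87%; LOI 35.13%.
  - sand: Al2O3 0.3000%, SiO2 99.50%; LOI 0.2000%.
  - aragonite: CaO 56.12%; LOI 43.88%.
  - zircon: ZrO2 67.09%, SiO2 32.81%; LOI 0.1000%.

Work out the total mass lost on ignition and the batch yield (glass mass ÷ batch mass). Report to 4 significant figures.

Each numeric step keeps full precision at all times. Values along the way are shown rounded to 4 significant figures in the working. Every reported figure is rounded exactly once — derived quantities (totals, LOI, four oxide percentages, the yield, net glass mass) are re-derived from the weighed amounts at 1903 kg of glass at exact precision as they appear in problem or answer.
Ignition loss by material:
  aluminium hydroxide: 178.2 × 0.3513 = 62.60 kg
  sand: 1656 × 0.002000 = 3.312 kg
  aragonite: 72.50 × 0.4388 = 31.81 kg
  zircon: 94.21 × 0.001000 = 0.09421 kg
Total LOI = 97.82 kg
Glass = batch − LOI = 2001 − 97.82 = 1903 kg

LOI loss = 97.82 kg; glass = 1903 kg; yield = 95.11%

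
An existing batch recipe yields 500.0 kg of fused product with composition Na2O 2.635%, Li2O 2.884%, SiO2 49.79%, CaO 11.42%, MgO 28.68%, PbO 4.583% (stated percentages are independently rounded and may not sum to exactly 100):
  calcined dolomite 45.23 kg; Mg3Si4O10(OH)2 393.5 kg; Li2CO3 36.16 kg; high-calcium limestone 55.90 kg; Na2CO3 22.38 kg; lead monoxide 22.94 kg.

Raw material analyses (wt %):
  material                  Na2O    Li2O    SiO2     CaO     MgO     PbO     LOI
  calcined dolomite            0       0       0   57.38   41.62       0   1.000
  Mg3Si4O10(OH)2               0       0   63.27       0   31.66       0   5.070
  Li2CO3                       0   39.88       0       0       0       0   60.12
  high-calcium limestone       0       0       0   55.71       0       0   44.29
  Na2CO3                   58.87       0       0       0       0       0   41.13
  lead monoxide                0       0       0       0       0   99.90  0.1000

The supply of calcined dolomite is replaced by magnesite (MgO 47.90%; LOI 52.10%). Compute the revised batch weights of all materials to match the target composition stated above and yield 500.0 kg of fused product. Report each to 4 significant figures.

Revised batch per 500.0 kg fused product:
  magnesite: 39.30 kg
  Mg3Si4O10(OH)2: 393.5 kg
  Li2CO3: 36.16 kg
  high-calcium limestone: 102.5 kg
  Na2CO3: 22.38 kg
  lead monoxide: 22.94 kg
Total batch = 616.8 kg; LOI loss = 116.8 kg

The working math runs at full precision end to end; mid-chain values are displayed (rounded to 4 significant figures) in the working — exactly one rounding is applied to every reported figure. Derived quantities are recomputed in exact precision (glass mass, ignition loss, six oxide percentages, totals, yield) from the batch weights on 500.0 kg of glass, as they appear in either problem or answer.
The oxide mass targets at 500.0 kg fused product:
  Na2O: 2.635% × 500.0 = 13.18 kg
  Li2O: 2.884% × 500.0 = 14.42 kg
  SiO2: 49.79% × 500.0 = 249.0 kg
  CaO: 11.42% × 500.0 = 57.10 kg
  MgO: 28.68% × 500.0 = 143.4 kg
  PbO: 4.583% × 500.0 = 22.92 kg
Oxide-by-oxide audit applying the batch weights above, per the basis as stated (oxide sums agree with the targets exact up to rounding of places):
  Na2O: 22.38·0.5887 = 13.18 kg (target 13.18 kg)
  Li2O: 36.16·0.3988 = 14.42 kg (target 14.42 kg)
  SiO2: 393.5·0.6327 = 249.0 kg (target 249.0 kg)
  CaO: 102.5·0.5571 = 57.10 kg (target 57.10 kg)
  MgO: 39.30·0.4790 + 393.5·0.3166 = 143.4 kg (target 143.4 kg)
  PbO: 22.94·0.9990 = 22.92 kg (target 22.92 kg)
Consistency of the glass mass: batch Σ − ignition loss = 500.0 kg (the Σ of target masses is 500.0 kg; with the basis standing at 500.0 kg — any gap is answer rounding).
Total batch = Σ batch = 616.8 kg; ignition loss, Σ(batch × LOI) = 116.8 kg; yield, glass over the total, = 81.06%.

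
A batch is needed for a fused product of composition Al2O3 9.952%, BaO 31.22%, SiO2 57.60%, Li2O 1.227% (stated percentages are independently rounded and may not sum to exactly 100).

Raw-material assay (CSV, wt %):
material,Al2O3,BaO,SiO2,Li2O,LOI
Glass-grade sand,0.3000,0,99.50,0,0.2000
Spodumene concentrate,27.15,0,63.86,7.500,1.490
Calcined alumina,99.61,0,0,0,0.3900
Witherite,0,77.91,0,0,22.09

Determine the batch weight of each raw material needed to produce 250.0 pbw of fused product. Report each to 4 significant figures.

Batch per 250.0 pbw fused product:
  Glass-grade sand: 118.5 pbw
  Spodumene concentrate: 40.90 pbw
  Calcined alumina: 13.47 pbw
  Witherite: 100.2 pbw
Total batch = 273.1 pbw; LOI loss = 23.03 pbw; yield = 91.57%

All internal work holds full precision through the solve. Mid-chain values are displayed, rounded to four significant digits, within the worked lines; every reported number takes just one rounding — all derived quantities, including totals, ignition loss, yield, glass mass, four oxide percentages, are recomputed from the batch weights per 250.0 pbw of glass at full float precision as written in the problem or the answer.
Target masses of each oxide per 250.0 pbw fused product:
  Al2O3: 9.952% × 250.0 = 24.88 pbw
  BaO: 31.22% × 250.0 = 78.05 pbw
  SiO2: 57.60% × 250.0 = 144.0 pbw
  Li2O: 1.227% × 250.0 = 3.068 pbw
Oxide-by-oxide audit given the weights on record, against the basis in use (every target is met by its sum inside rounding margins):
  Al2O3: 118.5·0.003000 + 40.90·0.2715 + 13.47·0.9961 = 24.88 pbw (target 24.88 pbw)
  BaO: 100.2·0.7791 = 78.07 pbw (target 78.05 pbw)
  SiO2: 118.5·0.9950 + 40.90·0.6386 = 144.0 pbw (target 144.0 pbw)
  Li2O: 40.90·0.07500 = 3.067 pbw (target 3.068 pbw)
Consistency of the glass mass: batch Σ − ignition loss = 250.0 pbw (the Σ of target masses is 250.0 pbw; with the basis standing at 250.0 pbw — differing by rounding only).
Adding the batch up: Σ batch = 273.1 pbw; LOI loss = Σ batch·LOI = 23.03 pbw; yield = glass ÷ total batch = 91.57%.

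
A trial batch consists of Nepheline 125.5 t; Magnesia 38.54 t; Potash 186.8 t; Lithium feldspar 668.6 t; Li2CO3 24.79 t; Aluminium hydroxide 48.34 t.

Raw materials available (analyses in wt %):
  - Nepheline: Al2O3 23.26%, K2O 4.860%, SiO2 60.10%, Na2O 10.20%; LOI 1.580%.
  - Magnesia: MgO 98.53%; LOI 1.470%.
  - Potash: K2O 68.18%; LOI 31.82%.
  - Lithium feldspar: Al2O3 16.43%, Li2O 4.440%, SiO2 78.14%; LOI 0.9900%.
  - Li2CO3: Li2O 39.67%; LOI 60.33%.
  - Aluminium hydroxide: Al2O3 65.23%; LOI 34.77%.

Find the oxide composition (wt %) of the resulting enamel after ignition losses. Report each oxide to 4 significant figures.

Glass mass = 992.2 t (batch 1093 − LOI 100.4).
Composition: Al2O3 17.19%, K2O 13.45%, MgO 3.827%, Li2O 3.983%, SiO2 60.26%, Na2O 1.290%

Rounding to 4 significant figures governs every in-between result as displayed. Each numeric step maintains full float precision at each step — each reported number is rounded exactly once; all derived quantities are carried from the batch weights on 992.2 t of glass in full float precision (the totals, glass mass, the yield, LOI, six oxide percentages), as written in the problem or the answer.
Mass of each oxide from the mix:
  Al2O3: 125.5·0.2326 + 668.6·0.1643 + 48.34·0.6523 = 170.6 t
  K2O: 125.5·0.04860 + 186.8·0.6818 = 133.5 t
  MgO: 38.54·0.9853 = 37.97 t
  Li2O: 668.6·0.04440 + 24.79·0.3967 = 39.52 t
  SiO2: 125.5·0.6010 + 668.6·0.7814 = 597.9 t
  Na2O: 125.5·0.1020 = 12.80 t
LOI: 125.5·0.01580 + 38.54·0.01470 + 186.8·0.3182 + 668.6·0.009900 + 24.79·0.6033 + 48.34·0.3477 = 100.4 t
The glass mass, total less LOI, = 1093 − 100.4 = 992.2 t (equal to the oxide-mass sum)
percent by weight: oxide/glass ×100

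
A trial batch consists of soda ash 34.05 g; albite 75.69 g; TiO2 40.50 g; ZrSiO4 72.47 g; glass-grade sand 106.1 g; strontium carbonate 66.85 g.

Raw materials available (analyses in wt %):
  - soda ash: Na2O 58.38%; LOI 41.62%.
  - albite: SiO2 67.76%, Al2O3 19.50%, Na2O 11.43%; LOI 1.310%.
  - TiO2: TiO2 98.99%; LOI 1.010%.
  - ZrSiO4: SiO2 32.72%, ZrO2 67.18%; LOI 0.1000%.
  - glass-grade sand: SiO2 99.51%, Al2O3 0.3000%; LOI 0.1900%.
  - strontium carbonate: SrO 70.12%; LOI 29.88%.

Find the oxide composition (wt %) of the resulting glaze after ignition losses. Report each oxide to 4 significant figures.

Glass mass = 359.8 g (batch 395.7 − LOI 35.82).
Composition: SiO2 50.18%, Al2O3 4.190%, Na2O 7.928%, TiO2 11.14%, ZrO2 13.53%, SrO 13.03%

Each numeric step runs at full float precision in all steps. Mid-chain values appear, with 4-significant-digit rounding, in the working — each reported figure is rounded just once; the derived quantities are carried in full float precision (six oxide percentages, glass mass, totals, yield, ignition loss) from the batch weights per 359.8 g of glass, as written in either problem or answer.
Oxide masses out of the charge:
  SiO2: 75.69·0.6776 + 72.47·0.3272 + 106.1·0.9951 = 180.6 g
  Al2O3: 75.69·0.1950 + 106.1·0.003000 = 15.08 g
  Na2O: 34.05·0.5838 + 75.69·0.1143 = 28.53 g
  TiO2: 40.50·0.9899 = 40.09 g
  ZrO2: 72.47·0.6718 = 48.69 g
  SrO: 66.85·0.7012 = 46.88 g
LOI: 34.05·0.4162 + 75.69·0.01310 + 40.50·0.01010 + 72.47·0.001000 + 106.1·0.001900 + 66.85·0.2988 = 35.82 g
Glass = total batch minus LOI = 395.7 − 35.82 = 359.8 g (= Σ oxide masses)
oxide / glass × 100 gives the wt %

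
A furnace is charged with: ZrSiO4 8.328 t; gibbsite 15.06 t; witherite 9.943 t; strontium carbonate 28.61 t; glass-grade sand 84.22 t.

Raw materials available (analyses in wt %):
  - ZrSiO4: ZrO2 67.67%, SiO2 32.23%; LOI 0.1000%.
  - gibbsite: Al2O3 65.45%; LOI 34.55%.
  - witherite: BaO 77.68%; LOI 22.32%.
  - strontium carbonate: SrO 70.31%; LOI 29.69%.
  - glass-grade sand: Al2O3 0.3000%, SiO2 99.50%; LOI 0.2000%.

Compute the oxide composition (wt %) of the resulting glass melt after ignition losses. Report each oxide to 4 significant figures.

Glass mass = 130.1 t (batch 146.2 − LOI 16.09).
Composition: ZrO2 4.333%, BaO 5.938%, Al2O3 7.772%, SiO2 66.49%, SrO 15.47%

The intermediate values appear rounded to 4 significant figures at each printed step — every computation maintains exact precision all the way through. Every reported value sees exactly one rounding. Derived quantities (ignition loss, glass mass, five oxide percentages, yield, totals) are rebuilt starting from the weights at 130.1 t of glass at full precision exactly as shown in the problem or the answer.
Mass of each oxide from the mix:
  ZrO2: 8.328·0.6767 = 5.636 t
  BaO: 9.943·0.7768 = 7.724 t
  Al2O3: 15.06·0.6545 + 84.22·0.003000 = 10.11 t
  SiO2: 8.328·0.3223 + 84.22·0.9950 = 86.48 t
  SrO: 28.61·0.7031 = 20.12 t
LOI: 8.328·0.001000 + 15.06·0.3455 + 9.943·0.2232 + 28.61·0.2969 + 84.22·0.002000 = 16.09 t
Glass = total batch minus LOI = 146.2 − 16.09 = 130.1 t (= the summed oxide contributions)
wt % = oxide mass / glass mass × 100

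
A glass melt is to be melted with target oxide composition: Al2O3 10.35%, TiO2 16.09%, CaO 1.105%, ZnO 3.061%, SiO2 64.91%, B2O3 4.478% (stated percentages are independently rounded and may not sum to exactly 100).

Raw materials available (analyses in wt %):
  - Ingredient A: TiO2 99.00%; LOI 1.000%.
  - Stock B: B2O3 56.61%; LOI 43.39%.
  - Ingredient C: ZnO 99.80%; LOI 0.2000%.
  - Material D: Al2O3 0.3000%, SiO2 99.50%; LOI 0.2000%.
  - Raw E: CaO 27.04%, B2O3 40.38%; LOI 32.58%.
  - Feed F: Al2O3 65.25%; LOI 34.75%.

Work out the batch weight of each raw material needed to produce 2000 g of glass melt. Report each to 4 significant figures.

Batch per 2000 g glass melt:
  Ingredient A: 325.1 g
  Stock B: 99.91 g
  Ingredient C: 61.34 g
  Material D: 1305 g
  Raw E: 81.73 g
  Feed F: 311.2 g
Total batch = 2184 g; LOI loss = 184.1 g; yield = 91.57%

Mid-chain values are shown (rounded to 4 significant figures) within the worked lines. Each numeric step runs at full precision all the way through. Every reported value takes just one rounding. Derived quantities are computed from the weighed amounts per 2000 g of glass at full precision (LOI, glass mass, six oxide percentages, totals, yield) as written in the problem or answer text.
Target oxide masses per 2000 g glass melt:
  Al2O3: 10.35% × 2000 = 207.0 g
  TiO2: 16.09% × 2000 = 321.8 g
  CaO: 1.105% × 2000 = 22.10 g
  ZnO: 3.061% × 2000 = 61.22 g
  SiO2: 64.91% × 2000 = 1298 g
  B2O3: 4.478% × 2000 = 89.56 g
Per-oxide balance check per the reported batch figures, against the basis in use (every target is met by its sum once rounding is allowed for):
  Al2O3: 1305·0.003000 + 311.2·0.6525 = 207.0 g (target 207.0 g)
  TiO2: 325.1·0.9900 = 321.8 g (target 321.8 g)
  CaO: 81.73·0.2704 = 22.10 g (target 22.10 g)
  ZnO: 61.34·0.9980 = 61.22 g (target 61.22 g)
  SiO2: 1305·0.9950 = 1298 g (target 1298 g)
  B2O3: 99.91·0.5661 + 81.73·0.4038 = 89.56 g (target 89.56 g)
Consistency of the glass mass: batch Σ − ignition loss = 2000 g (oxide target masses add up to 2000 g; against the stated basis, 2000 g — gaps are rounding artifacts).
Adding the batch up: Σ batch = 2184 g; LOI loss = Σ batch·LOI = 184.1 g; glass ÷ batch gives a yield of 91.57%.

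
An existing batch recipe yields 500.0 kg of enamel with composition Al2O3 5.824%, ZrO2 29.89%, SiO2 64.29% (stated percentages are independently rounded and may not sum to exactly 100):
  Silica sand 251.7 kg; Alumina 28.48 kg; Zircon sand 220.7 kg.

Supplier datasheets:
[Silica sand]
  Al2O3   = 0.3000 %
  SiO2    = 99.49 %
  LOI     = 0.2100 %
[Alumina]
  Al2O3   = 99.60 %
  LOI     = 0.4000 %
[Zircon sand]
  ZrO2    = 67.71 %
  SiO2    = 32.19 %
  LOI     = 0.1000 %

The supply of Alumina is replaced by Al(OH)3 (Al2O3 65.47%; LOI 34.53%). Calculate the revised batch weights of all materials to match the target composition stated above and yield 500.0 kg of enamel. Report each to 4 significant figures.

Revised batch per 500.0 kg enamel:
  Silica sand: 251.7 kg
  Al(OH)3: 43.33 kg
  Zircon sand: 220.7 kg
Total batch = 515.7 kg; LOI loss = 15.71 kg

The intermediate values are displayed with 4-significant-figure rounding within the worked lines; the working math keeps exact precision in all steps. Each reported number takes just one rounding — the derived quantities are computed from the batch weights on 500.0 kg of glass at full float precision (net glass mass, the yield, the totals, ignition loss, three oxide percentages), as quoted within question or answer.
Per-oxide target masses for 500.0 kg enamel:
  Al2O3: 5.824% × 500.0 = 29.12 kg
  ZrO2: 29.89% × 500.0 = 149.4 kg
  SiO2: 64.29% × 500.0 = 321.5 kg
Checking each oxide sum applying the batch weights above, at the basis given (summed amounts equal target values within answer rounding):
  Al2O3: 251.7·0.003000 + 43.33·0.6547 = 29.12 kg (target 29.12 kg)
  ZrO2: 220.7·0.6771 = 149.4 kg (target 149.4 kg)
  SiO2: 251.7·0.9949 + 220.7·0.3219 = 321.5 kg (target 321.5 kg)
Glass mass check: batch total minus LOI = 500.0 kg (the Σ of target masses is 500.0 kg; against the stated basis, 500.0 kg — any gap is answer rounding).
Whole-batch sum: Σ batch = 515.7 kg; loss to ignition Σ batch·LOI = 15.71 kg; the yield ratio, glass ÷ batch: 96.95%.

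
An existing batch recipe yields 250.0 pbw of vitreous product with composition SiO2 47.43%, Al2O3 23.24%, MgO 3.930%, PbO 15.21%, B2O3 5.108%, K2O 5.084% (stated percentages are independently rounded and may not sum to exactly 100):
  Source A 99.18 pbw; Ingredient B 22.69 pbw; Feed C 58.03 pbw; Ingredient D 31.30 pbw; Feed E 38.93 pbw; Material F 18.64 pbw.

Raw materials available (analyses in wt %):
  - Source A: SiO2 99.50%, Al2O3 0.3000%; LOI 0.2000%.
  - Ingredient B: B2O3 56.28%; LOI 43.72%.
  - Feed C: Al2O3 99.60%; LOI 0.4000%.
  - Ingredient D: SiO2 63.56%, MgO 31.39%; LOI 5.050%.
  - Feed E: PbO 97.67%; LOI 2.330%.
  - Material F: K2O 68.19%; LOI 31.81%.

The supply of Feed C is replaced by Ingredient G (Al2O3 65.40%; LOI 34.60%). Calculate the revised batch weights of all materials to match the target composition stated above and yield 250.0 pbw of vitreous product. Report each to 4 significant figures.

The whole derivation runs at full precision from first step to last; in-progress results appear (rounded to four significant digits) when written out. Every reported number takes a single rounding — all derived quantities (the totals, the yield, LOI, net glass mass, the six compositions) are recomputed in full float precision using the weight values on 250.0 pbw of glass, precisely as stated by the problem or the answer.
Per-oxide target masses for 250.0 pbw vitreous product:
  SiO2: 47.43% × 250.0 = 118.6 pbw
  Al2O3: 23.24% × 250.0 = 58.10 pbw
  MgO: 3.930% × 250.0 = 9.825 pbw
  PbO: 15.21% × 250.0 = 38.02 pbw
  B2O3: 5.108% × 250.0 = 12.77 pbw
  K2O: 5.084% × 250.0 = 12.71 pbw
Checking each oxide sum with the batch weights as given, per the basis as stated (oxide sums agree with the targets exact up to rounding of places):
  SiO2: 99.18·0.9950 + 31.30·0.6356 = 118.6 pbw (target 118.6 pbw)
  Al2O3: 99.18·0.003000 + 88.38·0.6540 = 58.10 pbw (target 58.10 pbw)
  MgO: 31.30·0.3139 = 9.825 pbw (target 9.825 pbw)
  PbO: 38.93·0.9767 = 38.02 pbw (target 38.02 pbw)
  B2O3: 22.69·0.5628 = 12.77 pbw (target 12.77 pbw)
  K2O: 18.64·0.6819 = 12.71 pbw (target 12.71 pbw)
Consistency of the glass mass: total batch − LOI = 250.0 pbw (the Σ of target masses is 250.0 pbw; the stated basis being 250.0 pbw — a pure rounding effect).
Batch grand total — Σ batch = 299.1 pbw; loss to ignition Σ batch·LOI = 49.12 pbw; as yield: glass ÷ batch → 83.58%.

Revised batch per 250.0 pbw vitreous product:
  Source A: 99.18 pbw
  Ingredient B: 22.69 pbw
  Ingredient G: 88.38 pbw
  Ingredient D: 31.30 pbw
  Feed E: 38.93 pbw
  Material F: 18.64 pbw
Total batch = 299.1 pbw; LOI loss = 49.12 pbw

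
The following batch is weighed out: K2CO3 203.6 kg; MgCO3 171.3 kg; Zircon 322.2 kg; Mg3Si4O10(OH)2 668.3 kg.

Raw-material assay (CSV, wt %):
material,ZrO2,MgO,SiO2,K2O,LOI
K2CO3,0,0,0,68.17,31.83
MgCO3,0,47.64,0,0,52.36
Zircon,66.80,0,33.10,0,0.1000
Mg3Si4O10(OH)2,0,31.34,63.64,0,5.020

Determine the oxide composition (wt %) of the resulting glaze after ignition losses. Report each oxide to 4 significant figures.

Glass mass = 1177 kg (batch 1365 − LOI 188.4).
Composition: ZrO2 18.29%, MgO 24.73%, SiO2 45.19%, K2O 11.79%

All arithmetic keeps full float precision all the way through. Mid-chain values appear, rounded to 4 significant digits, between the steps — every reported value takes just one rounding — the derived quantities (net glass mass, the yield, ignition loss, totals, four oxide percentages) are rebuilt from the weighed amounts on 1177 kg of glass in full precision as set out in the problem or answer text.
Oxide masses out of the charge:
  ZrO2: 322.2·0.6680 = 215.2 kg
  MgO: 171.3·0.4764 + 668.3·0.3134 = 291.1 kg
  SiO2: 322.2·0.3310 + 668.3·0.6364 = 532.0 kg
  K2O: 203.6·0.6817 = 138.8 kg
LOI: 203.6·0.3183 + 171.3·0.5236 + 322.2·0.001000 + 668.3·0.05020 = 188.4 kg
Glass = total batch minus LOI = 1365 − 188.4 = 1177 kg (= Σ oxide masses)
each wt % is 100 × oxide ÷ glass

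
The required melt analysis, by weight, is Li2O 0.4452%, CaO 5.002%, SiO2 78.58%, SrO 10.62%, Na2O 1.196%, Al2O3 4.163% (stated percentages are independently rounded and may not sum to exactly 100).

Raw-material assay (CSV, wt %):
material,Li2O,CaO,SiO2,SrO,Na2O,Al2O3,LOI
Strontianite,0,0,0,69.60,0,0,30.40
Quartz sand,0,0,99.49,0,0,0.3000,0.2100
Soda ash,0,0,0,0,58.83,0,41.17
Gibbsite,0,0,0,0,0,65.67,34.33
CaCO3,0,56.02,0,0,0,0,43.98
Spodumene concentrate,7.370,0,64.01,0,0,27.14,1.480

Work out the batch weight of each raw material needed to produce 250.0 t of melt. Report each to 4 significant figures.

Values along the way are displayed with 4-significant-digit rounding between the steps; all arithmetic runs at full precision from first step to last; each reported number takes exactly one rounding — derived quantities are recomputed in exact precision (six oxide percentages, yield, ignition loss, the totals, glass mass) using the weight values at 250.0 t of glass, as given in the problem or answer text.
Per-oxide target masses for 250.0 t melt:
  Li2O: 0.4452% × 250.0 = 1.113 t
  CaO: 5.002% × 250.0 = 12.50 t
  SiO2: 78.58% × 250.0 = 196.4 t
  SrO: 10.62% × 250.0 = 26.55 t
  Na2O: 1.196% × 250.0 = 2.990 t
  Al2O3: 4.163% × 250.0 = 10.41 t
Balance tally, oxide-wise, applying the batch weights above, versus the basis set out (summed amounts equal target values exact up to rounding of places):
  Li2O: 15.10·0.07370 = 1.113 t (target 1.113 t)
  CaO: 22.32·0.5602 = 12.50 t (target 12.50 t)
  SiO2: 187.7·0.9949 + 15.10·0.6401 = 196.4 t (target 196.4 t)
  SrO: 38.15·0.6960 = 26.55 t (target 26.55 t)
  Na2O: 5.082·0.5883 = 2.990 t (target 2.990 t)
  Al2O3: 187.7·0.003000 + 8.749·0.6567 + 15.10·0.2714 = 10.41 t (target 10.41 t)
Auditing the glass mass value: total batch − LOI = 250.0 t (the Σ of target masses is 250.0 t; the stated basis being 250.0 t — gaps are rounding artifacts).
Batch total: Σ batch = 277.1 t; LOI loss = Σ batch·LOI = 27.13 t; glass ÷ batch gives a yield of 90.21%.

Batch per 250.0 t melt:
  Strontianite: 38.15 t
  Quartz sand: 187.7 t
  Soda ash: 5.082 t
  Gibbsite: 8.749 t
  CaCO3: 22.32 t
  Spodumene concentrate: 15.10 t
Total batch = 277.1 t; LOI loss = 27.13 t; yield = 90.21%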